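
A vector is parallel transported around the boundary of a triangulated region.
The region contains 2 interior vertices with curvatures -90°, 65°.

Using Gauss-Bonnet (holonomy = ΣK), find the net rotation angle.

Holonomy = total enclosed curvature = (-90°) + 65° = -25°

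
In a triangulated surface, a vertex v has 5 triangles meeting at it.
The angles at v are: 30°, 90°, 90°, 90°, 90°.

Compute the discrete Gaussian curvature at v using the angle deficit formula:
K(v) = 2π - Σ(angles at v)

Sum of angles = 390°. K = 360° - 390° = -30° = -π/6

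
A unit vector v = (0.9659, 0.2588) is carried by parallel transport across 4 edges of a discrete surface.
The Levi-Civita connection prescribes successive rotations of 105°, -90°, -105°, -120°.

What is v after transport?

Total rotation: 105° + (-90°) + (-105°) + (-120°) = -210° ≡ 150° (mod 360°). Final vector: (-0.9659, 0.2588)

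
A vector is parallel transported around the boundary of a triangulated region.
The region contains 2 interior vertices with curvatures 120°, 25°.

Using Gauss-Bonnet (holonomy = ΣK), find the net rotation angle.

Holonomy = total enclosed curvature = 120° + 25° = 145°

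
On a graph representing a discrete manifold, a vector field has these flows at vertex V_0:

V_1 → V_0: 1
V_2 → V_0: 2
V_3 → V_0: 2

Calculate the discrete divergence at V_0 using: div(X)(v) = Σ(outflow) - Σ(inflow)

Divergence = sum of outgoing flows = (-1) + (-2) + (-2) = -5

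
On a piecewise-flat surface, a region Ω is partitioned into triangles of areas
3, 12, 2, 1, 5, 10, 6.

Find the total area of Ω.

3 + 12 + 2 + 1 + 5 + 10 + 6 = 39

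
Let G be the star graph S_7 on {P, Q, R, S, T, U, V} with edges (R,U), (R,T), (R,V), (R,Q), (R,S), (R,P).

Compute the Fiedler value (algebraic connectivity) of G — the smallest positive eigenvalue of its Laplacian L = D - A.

The star S_7 is the complete bipartite graph K_{1,6} (one hub of degree 6, 6 leaves of degree 1). The Laplacian spectrum of K_{p,q} is 0, p (multiplicity q−1), q (multiplicity p−1), p+q. With p = 1, q = 6: 0 once, 1 with multiplicity 5, and 7 once. (Check: trace L = sum of degrees = 12 = 5·1 + 7.)
Laplacian eigenvalues: [0.0, 1.0, 1.0, 1.0, 1.0, 1.0, 7.0]. Algebraic connectivity (smallest non-zero eigenvalue) = 1.0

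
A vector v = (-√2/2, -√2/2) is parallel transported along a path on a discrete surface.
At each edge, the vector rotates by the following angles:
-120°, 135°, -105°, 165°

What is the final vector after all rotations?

Total rotation: (-120°) + 135° + (-105°) + 165° = 75°. Final vector: (0.5000, -0.8660)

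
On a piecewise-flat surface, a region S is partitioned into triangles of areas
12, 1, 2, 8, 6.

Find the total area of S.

12 + 1 + 2 + 8 + 6 = 29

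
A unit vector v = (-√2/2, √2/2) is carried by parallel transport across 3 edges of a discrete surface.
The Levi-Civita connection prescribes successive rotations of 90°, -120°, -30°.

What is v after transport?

Total rotation: 90° + (-120°) + (-30°) = -60°. Final vector: (0.2588, 0.9659)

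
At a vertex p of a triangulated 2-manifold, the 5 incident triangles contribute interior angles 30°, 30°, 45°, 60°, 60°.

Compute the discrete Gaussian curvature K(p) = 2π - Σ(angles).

Sum of angles = 225°. K = 360° - 225° = 135° = 3π/4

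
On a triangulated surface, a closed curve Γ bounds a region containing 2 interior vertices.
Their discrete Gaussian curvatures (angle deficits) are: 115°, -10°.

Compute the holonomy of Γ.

Holonomy = total enclosed curvature = 115° + (-10°) = 105°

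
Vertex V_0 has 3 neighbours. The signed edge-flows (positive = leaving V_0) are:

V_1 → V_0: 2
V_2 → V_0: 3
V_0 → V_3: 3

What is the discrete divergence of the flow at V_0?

Divergence = sum of outgoing flows = (-2) + (-3) + 3 = -2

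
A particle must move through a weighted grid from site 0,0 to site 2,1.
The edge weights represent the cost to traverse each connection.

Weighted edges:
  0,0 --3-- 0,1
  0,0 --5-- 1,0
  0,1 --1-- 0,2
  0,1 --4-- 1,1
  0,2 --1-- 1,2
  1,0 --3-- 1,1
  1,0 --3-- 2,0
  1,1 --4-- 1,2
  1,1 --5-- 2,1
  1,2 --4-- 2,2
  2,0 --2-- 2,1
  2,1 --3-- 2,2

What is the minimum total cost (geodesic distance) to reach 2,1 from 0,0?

Shortest path: 0,0 → 1,0 → 2,0 → 2,1, total weight = 10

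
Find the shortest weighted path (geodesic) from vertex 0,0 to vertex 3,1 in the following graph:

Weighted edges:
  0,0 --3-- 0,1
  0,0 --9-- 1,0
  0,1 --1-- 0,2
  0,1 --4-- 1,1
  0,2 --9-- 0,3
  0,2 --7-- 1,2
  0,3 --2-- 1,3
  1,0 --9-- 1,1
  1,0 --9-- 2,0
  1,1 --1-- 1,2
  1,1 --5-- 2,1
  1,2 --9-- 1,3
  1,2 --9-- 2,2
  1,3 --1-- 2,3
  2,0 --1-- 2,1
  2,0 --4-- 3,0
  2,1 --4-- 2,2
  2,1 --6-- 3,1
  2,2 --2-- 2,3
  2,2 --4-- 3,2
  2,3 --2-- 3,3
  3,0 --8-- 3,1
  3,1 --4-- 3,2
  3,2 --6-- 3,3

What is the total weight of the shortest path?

Shortest path: 0,0 → 0,1 → 1,1 → 2,1 → 3,1, total weight = 18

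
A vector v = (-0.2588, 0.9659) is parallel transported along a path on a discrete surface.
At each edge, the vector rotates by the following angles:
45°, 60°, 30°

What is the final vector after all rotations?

Total rotation: 45° + 60° + 30° = 135°. Final vector: (-0.5000, -0.8660)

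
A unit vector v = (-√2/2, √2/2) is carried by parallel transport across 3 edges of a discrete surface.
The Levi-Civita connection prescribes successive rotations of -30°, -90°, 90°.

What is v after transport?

Total rotation: (-30°) + (-90°) + 90° = -30°. Final vector: (-0.2588, 0.9659)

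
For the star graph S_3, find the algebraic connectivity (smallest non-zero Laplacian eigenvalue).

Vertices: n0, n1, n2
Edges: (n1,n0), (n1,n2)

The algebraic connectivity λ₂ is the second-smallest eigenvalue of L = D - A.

The star S_3 is the complete bipartite graph K_{1,2} (one hub of degree 2, 2 leaves of degree 1). The Laplacian spectrum of K_{p,q} is 0, p (multiplicity q−1), q (multiplicity p−1), p+q. With p = 1, q = 2: 0 once, 1 with multiplicity 1, and 3 once. (Check: trace L = sum of degrees = 4 = 1·1 + 3.)
Laplacian eigenvalues: [0.0, 1.0, 3.0]. Algebraic connectivity (smallest non-zero eigenvalue) = 1.0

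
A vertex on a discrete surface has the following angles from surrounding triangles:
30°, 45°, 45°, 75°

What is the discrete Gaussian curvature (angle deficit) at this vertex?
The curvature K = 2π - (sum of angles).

Sum of angles = 195°. K = 360° - 195° = 165° = 11π/12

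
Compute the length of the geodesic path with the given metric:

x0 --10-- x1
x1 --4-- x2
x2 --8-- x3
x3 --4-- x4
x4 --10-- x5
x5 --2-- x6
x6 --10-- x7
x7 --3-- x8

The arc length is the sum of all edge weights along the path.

Arc length = 10 + 4 + 8 + 4 + 10 + 2 + 10 + 3 = 51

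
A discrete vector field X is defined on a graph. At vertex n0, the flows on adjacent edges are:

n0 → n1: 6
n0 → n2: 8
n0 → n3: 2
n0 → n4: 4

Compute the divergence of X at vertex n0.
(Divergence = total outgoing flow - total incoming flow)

Divergence = sum of outgoing flows = 6 + 8 + 2 + 4 = 20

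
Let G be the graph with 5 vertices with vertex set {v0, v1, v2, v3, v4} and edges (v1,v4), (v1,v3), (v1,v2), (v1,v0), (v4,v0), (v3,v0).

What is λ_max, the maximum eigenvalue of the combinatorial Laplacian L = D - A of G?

Degrees: deg(v0) = 3, deg(v1) = 4, deg(v2) = 1, deg(v3) = 2, deg(v4) = 2.
L = D − A with rows/columns ordered (v0, v1, v2, v3, v4):
  [ 3, -1,  0, -1, -1]
  [-1,  4, -1, -1, -1]
  [ 0, -1,  1,  0,  0]
  [-1, -1,  0,  2,  0]
  [-1, -1,  0,  0,  2]
Characteristic polynomial: det(λI − L) = λ(λ − 1)(λ − 2)(λ − 4)(λ − 5).
Roots: λ = 0; (λ − 1) = 0 ⇒ λ = 1; (λ − 2) = 0 ⇒ λ = 2; (λ − 4) = 0 ⇒ λ = 4; (λ − 5) = 0 ⇒ λ = 5.
(Check: the roots sum (with multiplicity) to 12, matching trace L = Σdeg = 2·6 = 12.)
Laplacian eigenvalues: [0.0, 1.0, 2.0, 4.0, 5.0]. Largest eigenvalue (spectral radius) = 5.0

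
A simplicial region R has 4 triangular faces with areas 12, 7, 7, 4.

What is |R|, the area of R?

12 + 7 + 7 + 4 = 30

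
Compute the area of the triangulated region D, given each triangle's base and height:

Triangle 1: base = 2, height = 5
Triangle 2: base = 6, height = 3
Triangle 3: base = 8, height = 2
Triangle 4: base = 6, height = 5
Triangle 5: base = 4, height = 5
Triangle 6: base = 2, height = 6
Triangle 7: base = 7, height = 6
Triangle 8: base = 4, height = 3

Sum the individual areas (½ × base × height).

(1/2)×2×5 + (1/2)×6×3 + (1/2)×8×2 + (1/2)×6×5 + (1/2)×4×5 + (1/2)×2×6 + (1/2)×7×6 + (1/2)×4×3 = 80.0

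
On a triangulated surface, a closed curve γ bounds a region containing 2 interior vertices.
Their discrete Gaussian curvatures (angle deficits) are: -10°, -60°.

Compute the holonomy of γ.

Holonomy = total enclosed curvature = (-10°) + (-60°) = -70°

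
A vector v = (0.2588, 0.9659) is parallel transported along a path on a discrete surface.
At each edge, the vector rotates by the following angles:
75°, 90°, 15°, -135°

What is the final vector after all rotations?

Total rotation: 75° + 90° + 15° + (-135°) = 45°. Final vector: (-0.5000, 0.8660)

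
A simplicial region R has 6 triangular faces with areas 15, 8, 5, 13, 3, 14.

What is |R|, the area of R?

15 + 8 + 5 + 13 + 3 + 14 = 58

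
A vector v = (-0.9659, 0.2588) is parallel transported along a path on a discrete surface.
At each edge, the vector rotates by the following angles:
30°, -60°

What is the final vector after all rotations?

Total rotation: 30° + (-60°) = -30°. Final vector: (-0.7071, 0.7071)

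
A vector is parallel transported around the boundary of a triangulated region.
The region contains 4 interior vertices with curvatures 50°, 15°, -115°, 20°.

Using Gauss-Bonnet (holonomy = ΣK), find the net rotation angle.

Holonomy = total enclosed curvature = 50° + 15° + (-115°) + 20° = -30°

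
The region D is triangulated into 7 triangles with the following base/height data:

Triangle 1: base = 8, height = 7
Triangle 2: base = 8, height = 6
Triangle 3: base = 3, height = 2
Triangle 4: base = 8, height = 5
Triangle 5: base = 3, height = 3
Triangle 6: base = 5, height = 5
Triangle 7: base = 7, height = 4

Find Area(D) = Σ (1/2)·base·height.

(1/2)×8×7 + (1/2)×8×6 + (1/2)×3×2 + (1/2)×8×5 + (1/2)×3×3 + (1/2)×5×5 + (1/2)×7×4 = 106.0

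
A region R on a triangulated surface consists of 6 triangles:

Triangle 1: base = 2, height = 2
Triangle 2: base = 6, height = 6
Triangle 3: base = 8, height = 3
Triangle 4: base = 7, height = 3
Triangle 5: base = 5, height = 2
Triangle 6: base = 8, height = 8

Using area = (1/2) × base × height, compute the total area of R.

(1/2)×2×2 + (1/2)×6×6 + (1/2)×8×3 + (1/2)×7×3 + (1/2)×5×2 + (1/2)×8×8 = 79.5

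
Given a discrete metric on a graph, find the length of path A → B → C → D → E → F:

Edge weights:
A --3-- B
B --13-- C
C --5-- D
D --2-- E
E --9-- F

Arc length = 3 + 13 + 5 + 2 + 9 = 32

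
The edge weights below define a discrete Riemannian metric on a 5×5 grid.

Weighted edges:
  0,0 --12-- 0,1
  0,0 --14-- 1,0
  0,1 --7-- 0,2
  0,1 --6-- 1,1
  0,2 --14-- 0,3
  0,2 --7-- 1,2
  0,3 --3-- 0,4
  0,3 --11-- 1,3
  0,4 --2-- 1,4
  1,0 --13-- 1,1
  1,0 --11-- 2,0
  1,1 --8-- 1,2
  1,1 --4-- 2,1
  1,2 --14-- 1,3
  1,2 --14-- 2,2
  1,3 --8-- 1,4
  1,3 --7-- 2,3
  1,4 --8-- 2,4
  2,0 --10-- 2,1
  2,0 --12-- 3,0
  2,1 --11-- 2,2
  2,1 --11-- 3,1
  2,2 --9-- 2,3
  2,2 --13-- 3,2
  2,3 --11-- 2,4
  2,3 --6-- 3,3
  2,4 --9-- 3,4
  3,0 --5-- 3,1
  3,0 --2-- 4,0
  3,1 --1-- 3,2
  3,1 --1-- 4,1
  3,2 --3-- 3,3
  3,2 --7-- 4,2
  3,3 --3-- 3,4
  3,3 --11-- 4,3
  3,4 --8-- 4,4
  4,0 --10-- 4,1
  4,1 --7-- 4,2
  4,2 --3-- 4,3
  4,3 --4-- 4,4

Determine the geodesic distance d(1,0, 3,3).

Shortest path: 1,0 → 1,1 → 2,1 → 3,1 → 3,2 → 3,3, total weight = 32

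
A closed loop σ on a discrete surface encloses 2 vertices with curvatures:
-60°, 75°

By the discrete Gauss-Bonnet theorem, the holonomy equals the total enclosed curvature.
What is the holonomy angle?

Holonomy = total enclosed curvature = (-60°) + 75° = 15°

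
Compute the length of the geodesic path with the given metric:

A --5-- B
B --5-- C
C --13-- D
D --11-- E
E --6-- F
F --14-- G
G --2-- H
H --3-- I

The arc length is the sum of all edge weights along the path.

Arc length = 5 + 5 + 13 + 11 + 6 + 14 + 2 + 3 = 59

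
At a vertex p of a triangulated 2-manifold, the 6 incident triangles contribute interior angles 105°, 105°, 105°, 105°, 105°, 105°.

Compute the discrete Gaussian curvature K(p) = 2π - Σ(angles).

Sum of angles = 630°. K = 360° - 630° = -270° = -3π/2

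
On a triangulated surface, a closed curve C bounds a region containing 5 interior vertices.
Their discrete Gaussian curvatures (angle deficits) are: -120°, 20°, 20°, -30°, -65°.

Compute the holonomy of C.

Holonomy = total enclosed curvature = (-120°) + 20° + 20° + (-30°) + (-65°) = -175°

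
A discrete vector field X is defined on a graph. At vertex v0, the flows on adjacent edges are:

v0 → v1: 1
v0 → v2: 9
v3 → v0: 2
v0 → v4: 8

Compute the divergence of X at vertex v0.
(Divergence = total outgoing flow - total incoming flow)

Divergence = sum of outgoing flows = 1 + 9 + (-2) + 8 = 16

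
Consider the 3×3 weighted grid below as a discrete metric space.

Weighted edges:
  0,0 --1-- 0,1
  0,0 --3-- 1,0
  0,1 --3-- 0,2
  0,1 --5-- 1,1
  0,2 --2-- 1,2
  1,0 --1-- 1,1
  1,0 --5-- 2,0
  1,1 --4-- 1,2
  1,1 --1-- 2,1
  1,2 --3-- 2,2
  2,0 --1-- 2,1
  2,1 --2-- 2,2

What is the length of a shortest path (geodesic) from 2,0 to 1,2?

Shortest path: 2,0 → 2,1 → 1,1 → 1,2, total weight = 6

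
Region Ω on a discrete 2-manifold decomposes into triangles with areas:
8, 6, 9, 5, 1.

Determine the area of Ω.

8 + 6 + 9 + 5 + 1 = 29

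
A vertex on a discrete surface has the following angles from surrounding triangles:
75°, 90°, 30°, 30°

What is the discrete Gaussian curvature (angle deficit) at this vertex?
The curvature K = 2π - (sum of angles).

Sum of angles = 225°. K = 360° - 225° = 135° = 3π/4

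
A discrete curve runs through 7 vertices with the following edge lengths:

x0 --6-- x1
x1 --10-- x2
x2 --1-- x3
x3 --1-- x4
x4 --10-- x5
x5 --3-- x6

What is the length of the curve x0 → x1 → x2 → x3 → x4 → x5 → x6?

Arc length = 6 + 10 + 1 + 1 + 10 + 3 = 31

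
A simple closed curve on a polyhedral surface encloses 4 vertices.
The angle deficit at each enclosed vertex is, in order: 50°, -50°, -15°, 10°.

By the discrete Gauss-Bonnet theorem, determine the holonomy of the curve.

Holonomy = total enclosed curvature = 50° + (-50°) + (-15°) + 10° = -5°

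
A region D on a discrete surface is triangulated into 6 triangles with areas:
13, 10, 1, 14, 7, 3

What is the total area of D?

13 + 10 + 1 + 14 + 7 + 3 = 48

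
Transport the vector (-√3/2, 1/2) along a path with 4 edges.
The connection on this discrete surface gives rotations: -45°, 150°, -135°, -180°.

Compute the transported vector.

Total rotation: (-45°) + 150° + (-135°) + (-180°) = -210° ≡ 150° (mod 360°). Final vector: (0.5000, -0.8660)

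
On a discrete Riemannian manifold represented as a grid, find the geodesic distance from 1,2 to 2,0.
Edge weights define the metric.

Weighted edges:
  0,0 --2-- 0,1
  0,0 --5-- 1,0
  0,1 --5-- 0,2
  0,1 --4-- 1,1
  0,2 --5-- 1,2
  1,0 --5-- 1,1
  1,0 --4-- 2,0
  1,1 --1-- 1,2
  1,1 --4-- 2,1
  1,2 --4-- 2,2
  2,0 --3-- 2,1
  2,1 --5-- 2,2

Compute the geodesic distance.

Shortest path: 1,2 → 1,1 → 2,1 → 2,0, total weight = 8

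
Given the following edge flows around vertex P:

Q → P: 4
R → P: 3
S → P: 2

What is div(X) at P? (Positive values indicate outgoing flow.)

Divergence = sum of outgoing flows = (-4) + (-3) + (-2) = -9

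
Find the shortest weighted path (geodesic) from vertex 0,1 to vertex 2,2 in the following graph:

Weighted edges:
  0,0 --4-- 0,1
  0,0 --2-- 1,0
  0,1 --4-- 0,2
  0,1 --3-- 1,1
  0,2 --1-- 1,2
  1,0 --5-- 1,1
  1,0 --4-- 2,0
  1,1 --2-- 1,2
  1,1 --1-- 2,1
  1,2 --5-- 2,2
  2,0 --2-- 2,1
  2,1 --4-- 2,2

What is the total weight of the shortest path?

Shortest path: 0,1 → 1,1 → 2,1 → 2,2, total weight = 8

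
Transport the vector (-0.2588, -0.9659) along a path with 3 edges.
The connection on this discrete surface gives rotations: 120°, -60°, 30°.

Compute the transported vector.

Total rotation: 120° + (-60°) + 30° = 90°. Final vector: (0.9659, -0.2588)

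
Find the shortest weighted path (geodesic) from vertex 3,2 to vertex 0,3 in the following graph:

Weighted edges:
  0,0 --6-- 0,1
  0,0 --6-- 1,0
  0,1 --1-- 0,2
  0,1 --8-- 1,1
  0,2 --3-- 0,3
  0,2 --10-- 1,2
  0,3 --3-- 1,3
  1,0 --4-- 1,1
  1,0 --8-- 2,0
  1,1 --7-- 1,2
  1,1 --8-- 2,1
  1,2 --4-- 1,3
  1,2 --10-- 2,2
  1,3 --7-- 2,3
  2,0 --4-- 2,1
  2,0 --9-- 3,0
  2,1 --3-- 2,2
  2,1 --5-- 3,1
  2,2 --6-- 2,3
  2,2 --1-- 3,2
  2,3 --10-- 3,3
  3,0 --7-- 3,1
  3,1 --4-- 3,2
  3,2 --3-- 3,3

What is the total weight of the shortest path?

Shortest path: 3,2 → 2,2 → 2,3 → 1,3 → 0,3, total weight = 17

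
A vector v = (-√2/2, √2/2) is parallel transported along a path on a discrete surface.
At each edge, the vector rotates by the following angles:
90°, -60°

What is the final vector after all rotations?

Total rotation: 90° + (-60°) = 30°. Final vector: (-0.9659, 0.2588)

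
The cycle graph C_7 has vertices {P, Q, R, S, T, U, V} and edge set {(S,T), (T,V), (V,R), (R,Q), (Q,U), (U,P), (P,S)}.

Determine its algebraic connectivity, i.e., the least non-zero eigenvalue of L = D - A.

The cycle graph C_n has Laplacian eigenvalues λ_k = 2 − 2cos(2πk/n), k = 0, 1, …, n−1. Here n = 7:
k=0: 2 − 2cos(0) = 0.0; k=1: 2 − 2cos(2π/7) = 0.753; k=2: 2 − 2cos(4π/7) = 2.445; k=3: 2 − 2cos(6π/7) = 3.8019; k=4: 2 − 2cos(8π/7) = 3.8019; k=5: 2 − 2cos(10π/7) = 2.445; k=6: 2 − 2cos(12π/7) = 0.753.
Laplacian eigenvalues: [0.0, 0.753, 0.753, 2.445, 2.445, 3.8019, 3.8019]. Algebraic connectivity (smallest non-zero eigenvalue) = 0.753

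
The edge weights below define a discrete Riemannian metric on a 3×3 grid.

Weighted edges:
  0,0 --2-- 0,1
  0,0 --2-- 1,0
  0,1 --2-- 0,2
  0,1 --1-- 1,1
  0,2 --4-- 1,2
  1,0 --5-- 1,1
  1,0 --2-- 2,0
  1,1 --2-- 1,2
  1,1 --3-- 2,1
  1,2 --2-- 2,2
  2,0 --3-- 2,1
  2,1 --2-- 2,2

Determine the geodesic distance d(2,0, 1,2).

Shortest path: 2,0 → 2,1 → 2,2 → 1,2, total weight = 7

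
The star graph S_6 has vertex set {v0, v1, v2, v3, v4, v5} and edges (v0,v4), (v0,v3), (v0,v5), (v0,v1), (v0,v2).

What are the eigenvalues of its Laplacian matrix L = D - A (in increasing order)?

The star S_6 is the complete bipartite graph K_{1,5} (one hub of degree 5, 5 leaves of degree 1). The Laplacian spectrum of K_{p,q} is 0, p (multiplicity q−1), q (multiplicity p−1), p+q. With p = 1, q = 5: 0 once, 1 with multiplicity 4, and 6 once. (Check: trace L = sum of degrees = 10 = 4·1 + 6.)
Laplacian eigenvalues (increasing order): [0.0, 1.0, 1.0, 1.0, 1.0, 6.0]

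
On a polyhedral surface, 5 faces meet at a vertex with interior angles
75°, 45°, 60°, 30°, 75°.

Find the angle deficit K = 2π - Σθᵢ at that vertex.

Sum of angles = 285°. K = 360° - 285° = 75° = 5π/12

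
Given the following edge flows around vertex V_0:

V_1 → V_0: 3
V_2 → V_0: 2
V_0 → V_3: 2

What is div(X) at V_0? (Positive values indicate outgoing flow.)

Divergence = sum of outgoing flows = (-3) + (-2) + 2 = -3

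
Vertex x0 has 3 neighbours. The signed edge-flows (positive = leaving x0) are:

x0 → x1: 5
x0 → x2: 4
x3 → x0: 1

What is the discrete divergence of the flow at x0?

Divergence = sum of outgoing flows = 5 + 4 + (-1) = 8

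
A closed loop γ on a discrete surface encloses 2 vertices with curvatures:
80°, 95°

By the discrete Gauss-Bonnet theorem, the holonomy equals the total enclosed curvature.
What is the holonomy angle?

Holonomy = total enclosed curvature = 80° + 95° = 175°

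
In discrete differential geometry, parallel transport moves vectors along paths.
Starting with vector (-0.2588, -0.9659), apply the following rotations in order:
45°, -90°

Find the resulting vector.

Total rotation: 45° + (-90°) = -45°. Final vector: (-0.8660, -0.5000)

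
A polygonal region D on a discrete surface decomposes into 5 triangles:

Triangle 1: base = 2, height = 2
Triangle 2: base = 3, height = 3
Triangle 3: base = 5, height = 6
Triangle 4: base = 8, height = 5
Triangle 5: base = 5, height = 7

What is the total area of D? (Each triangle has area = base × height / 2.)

(1/2)×2×2 + (1/2)×3×3 + (1/2)×5×6 + (1/2)×8×5 + (1/2)×5×7 = 59.0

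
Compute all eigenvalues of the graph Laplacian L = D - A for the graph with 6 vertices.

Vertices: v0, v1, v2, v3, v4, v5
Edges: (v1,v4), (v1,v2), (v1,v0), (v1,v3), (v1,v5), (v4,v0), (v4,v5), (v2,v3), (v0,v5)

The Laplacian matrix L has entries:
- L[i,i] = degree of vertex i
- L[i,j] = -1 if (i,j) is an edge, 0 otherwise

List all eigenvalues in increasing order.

Degrees: deg(v0) = 3, deg(v1) = 5, deg(v2) = 2, deg(v3) = 2, deg(v4) = 3, deg(v5) = 3.
L = D − A with rows/columns ordered (v0, v1, v2, v3, v4, v5):
  [ 3, -1,  0,  0, -1, -1]
  [-1,  5, -1, -1, -1, -1]
  [ 0, -1,  2, -1,  0,  0]
  [ 0, -1, -1,  2,  0,  0]
  [-1, -1,  0,  0,  3, -1]
  [-1, -1,  0,  0, -1,  3]
Characteristic polynomial: det(λI − L) = λ(λ − 1)(λ − 3)(λ − 4)²(λ − 6).
Roots: λ = 0; (λ − 1) = 0 ⇒ λ = 1; (λ − 3) = 0 ⇒ λ = 3; (λ − 4) = 0 ⇒ λ = 4 (multiplicity 2); (λ − 6) = 0 ⇒ λ = 6.
(Check: the roots sum (with multiplicity) to 18, matching trace L = Σdeg = 2·9 = 18.)
Laplacian eigenvalues (increasing order): [0.0, 1.0, 3.0, 4.0, 4.0, 6.0]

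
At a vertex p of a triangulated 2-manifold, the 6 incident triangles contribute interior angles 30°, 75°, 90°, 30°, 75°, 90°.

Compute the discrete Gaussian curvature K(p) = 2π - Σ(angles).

Sum of angles = 390°. K = 360° - 390° = -30°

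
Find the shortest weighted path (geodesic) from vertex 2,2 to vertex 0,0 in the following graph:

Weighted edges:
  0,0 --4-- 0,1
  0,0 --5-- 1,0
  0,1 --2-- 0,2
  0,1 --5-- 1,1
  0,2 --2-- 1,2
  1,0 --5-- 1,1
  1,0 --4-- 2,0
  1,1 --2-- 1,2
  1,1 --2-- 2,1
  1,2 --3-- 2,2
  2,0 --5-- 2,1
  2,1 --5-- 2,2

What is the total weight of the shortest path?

Shortest path: 2,2 → 1,2 → 0,2 → 0,1 → 0,0, total weight = 11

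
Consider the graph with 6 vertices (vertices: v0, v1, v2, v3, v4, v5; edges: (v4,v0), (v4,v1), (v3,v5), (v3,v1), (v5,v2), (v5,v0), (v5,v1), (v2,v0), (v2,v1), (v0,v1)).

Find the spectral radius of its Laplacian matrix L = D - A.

Degrees: deg(v0) = 4, deg(v1) = 5, deg(v2) = 3, deg(v3) = 2, deg(v4) = 2, deg(v5) = 4.
L = D − A with rows/columns ordered (v0, v1, v2, v3, v4, v5):
  [ 4, -1, -1,  0, -1, -1]
  [-1,  5, -1, -1, -1, -1]
  [-1, -1,  3,  0,  0, -1]
  [ 0, -1,  0,  2,  0, -1]
  [-1, -1,  0,  0,  2,  0]
  [-1, -1, -1, -1,  0,  4]
Characteristic polynomial: det(λI − L) = λ(λ² − 7λ + 9)(λ² − 7λ + 11)(λ − 6).
Roots: λ = 0; (λ² − 7λ + 9) = 0 ⇒ λ = (7 ± √13)/2 ≈ 1.6972, 5.3028; (λ² − 7λ + 11) = 0 ⇒ λ = (7 ± √5)/2 ≈ 2.382, 4.618; (λ − 6) = 0 ⇒ λ = 6.
(Check: the roots sum (with multiplicity) to 20, matching trace L = Σdeg = 2·10 = 20.)
Laplacian eigenvalues: [0.0, 1.6972, 2.382, 4.618, 5.3028, 6.0]. Largest eigenvalue (spectral radius) = 6.0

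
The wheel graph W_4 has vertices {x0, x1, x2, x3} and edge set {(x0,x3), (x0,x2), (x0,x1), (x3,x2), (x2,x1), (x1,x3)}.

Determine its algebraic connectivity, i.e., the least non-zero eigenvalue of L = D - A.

The wheel W_4 is the join K_1 ∨ C_3 (a hub joined to every vertex of a cycle of length 3). For a join G ∨ H (G on p vertices, H on q vertices) the Laplacian spectrum is 0, p+q, the eigenvalues of L(G) other than one 0 each shifted by +q, and the eigenvalues of L(H) other than one 0 each shifted by +p. With G = K_1 (p = 1, nothing left after dropping its 0) and H = C_3 (q = 3, eigenvalues 2 − 2cos(2πk/3), k = 0, …, 2; drop k = 0), the spectrum of W_4 is 0, 4, and 1 + (2 − 2cos(2πk/3)) = 3 − 2cos(2πk/3) for k = 1, …, 2:
k=1: 3 − 2cos(2π/3) = 4.0; k=2: 3 − 2cos(4π/3) = 4.0.
Laplacian eigenvalues: [0.0, 4.0, 4.0, 4.0]. Algebraic connectivity (smallest non-zero eigenvalue) = 4.0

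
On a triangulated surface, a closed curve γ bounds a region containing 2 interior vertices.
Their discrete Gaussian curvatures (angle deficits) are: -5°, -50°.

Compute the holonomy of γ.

Holonomy = total enclosed curvature = (-5°) + (-50°) = -55°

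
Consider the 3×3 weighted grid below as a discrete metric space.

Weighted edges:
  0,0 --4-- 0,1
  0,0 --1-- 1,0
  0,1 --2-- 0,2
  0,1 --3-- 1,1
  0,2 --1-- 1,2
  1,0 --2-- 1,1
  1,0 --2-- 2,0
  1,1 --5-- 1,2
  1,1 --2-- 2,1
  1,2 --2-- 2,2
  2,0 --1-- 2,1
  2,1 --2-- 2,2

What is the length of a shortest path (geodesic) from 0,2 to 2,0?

Shortest path: 0,2 → 1,2 → 2,2 → 2,1 → 2,0, total weight = 6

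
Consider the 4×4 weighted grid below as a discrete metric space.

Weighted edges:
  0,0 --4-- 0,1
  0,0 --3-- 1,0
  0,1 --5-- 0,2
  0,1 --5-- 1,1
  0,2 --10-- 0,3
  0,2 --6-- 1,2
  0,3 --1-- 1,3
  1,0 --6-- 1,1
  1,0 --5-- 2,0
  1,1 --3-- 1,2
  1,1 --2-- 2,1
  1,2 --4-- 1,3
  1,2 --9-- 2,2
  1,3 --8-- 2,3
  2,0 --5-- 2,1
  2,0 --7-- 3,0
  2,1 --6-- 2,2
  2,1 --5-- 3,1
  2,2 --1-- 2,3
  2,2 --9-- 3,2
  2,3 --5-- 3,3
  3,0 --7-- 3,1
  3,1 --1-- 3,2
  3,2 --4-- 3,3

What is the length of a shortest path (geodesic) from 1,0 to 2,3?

Shortest path: 1,0 → 1,1 → 2,1 → 2,2 → 2,3, total weight = 15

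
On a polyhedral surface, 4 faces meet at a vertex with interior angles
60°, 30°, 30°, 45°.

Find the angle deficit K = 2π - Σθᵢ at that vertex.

Sum of angles = 165°. K = 360° - 165° = 195° = 13π/12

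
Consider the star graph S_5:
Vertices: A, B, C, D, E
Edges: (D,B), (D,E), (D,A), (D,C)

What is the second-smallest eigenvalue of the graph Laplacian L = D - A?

The star S_5 is the complete bipartite graph K_{1,4} (one hub of degree 4, 4 leaves of degree 1). The Laplacian spectrum of K_{p,q} is 0, p (multiplicity q−1), q (multiplicity p−1), p+q. With p = 1, q = 4: 0 once, 1 with multiplicity 3, and 5 once. (Check: trace L = sum of degrees = 8 = 3·1 + 5.)
Laplacian eigenvalues: [0.0, 1.0, 1.0, 1.0, 5.0]. Algebraic connectivity (smallest non-zero eigenvalue) = 1.0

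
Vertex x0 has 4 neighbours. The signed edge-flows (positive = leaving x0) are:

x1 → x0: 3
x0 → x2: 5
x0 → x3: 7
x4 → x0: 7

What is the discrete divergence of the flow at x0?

Divergence = sum of outgoing flows = (-3) + 5 + 7 + (-7) = 2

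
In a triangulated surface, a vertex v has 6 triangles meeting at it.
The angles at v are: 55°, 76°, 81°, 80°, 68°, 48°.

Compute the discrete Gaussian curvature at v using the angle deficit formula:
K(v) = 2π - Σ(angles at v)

Sum of angles = 408°. K = 360° - 408° = -48° = -4π/15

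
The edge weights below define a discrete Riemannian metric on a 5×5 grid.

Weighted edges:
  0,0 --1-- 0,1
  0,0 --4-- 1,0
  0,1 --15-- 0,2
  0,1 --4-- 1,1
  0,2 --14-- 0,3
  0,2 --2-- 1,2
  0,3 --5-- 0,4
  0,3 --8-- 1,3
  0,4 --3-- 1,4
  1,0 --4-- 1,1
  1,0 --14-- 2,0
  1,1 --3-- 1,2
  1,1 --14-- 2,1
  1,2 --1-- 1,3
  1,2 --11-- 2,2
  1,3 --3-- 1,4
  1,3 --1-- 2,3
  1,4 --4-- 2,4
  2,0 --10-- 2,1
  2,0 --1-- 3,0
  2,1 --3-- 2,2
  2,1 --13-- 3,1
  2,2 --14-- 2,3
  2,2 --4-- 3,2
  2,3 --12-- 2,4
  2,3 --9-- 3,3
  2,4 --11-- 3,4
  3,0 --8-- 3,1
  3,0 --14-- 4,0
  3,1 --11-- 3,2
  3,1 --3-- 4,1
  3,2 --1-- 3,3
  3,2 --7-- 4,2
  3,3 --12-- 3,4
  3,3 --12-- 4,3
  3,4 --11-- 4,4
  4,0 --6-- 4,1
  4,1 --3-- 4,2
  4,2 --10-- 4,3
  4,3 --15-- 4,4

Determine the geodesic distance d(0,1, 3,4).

Shortest path: 0,1 → 1,1 → 1,2 → 1,3 → 1,4 → 2,4 → 3,4, total weight = 26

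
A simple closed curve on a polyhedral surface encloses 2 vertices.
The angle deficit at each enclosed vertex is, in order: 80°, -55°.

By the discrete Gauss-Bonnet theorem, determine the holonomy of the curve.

Holonomy = total enclosed curvature = 80° + (-55°) = 25°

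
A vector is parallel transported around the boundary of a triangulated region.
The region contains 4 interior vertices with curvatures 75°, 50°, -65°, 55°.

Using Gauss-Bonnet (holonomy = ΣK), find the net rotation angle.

Holonomy = total enclosed curvature = 75° + 50° + (-65°) + 55° = 115°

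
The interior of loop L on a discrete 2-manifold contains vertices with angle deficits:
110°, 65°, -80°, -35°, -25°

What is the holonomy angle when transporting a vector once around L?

Holonomy = total enclosed curvature = 110° + 65° + (-80°) + (-35°) + (-25°) = 35°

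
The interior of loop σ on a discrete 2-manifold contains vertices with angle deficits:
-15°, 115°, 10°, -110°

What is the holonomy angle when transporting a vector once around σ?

Holonomy = total enclosed curvature = (-15°) + 115° + 10° + (-110°) = 0°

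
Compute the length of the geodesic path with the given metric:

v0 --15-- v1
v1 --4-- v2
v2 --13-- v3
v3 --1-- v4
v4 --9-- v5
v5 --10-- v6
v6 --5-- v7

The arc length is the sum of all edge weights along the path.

Arc length = 15 + 4 + 13 + 1 + 9 + 10 + 5 = 57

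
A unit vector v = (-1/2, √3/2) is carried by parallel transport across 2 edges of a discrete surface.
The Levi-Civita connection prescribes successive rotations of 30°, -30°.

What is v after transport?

Total rotation: 30° + (-30°) = 0°. Final vector: (-0.5000, 0.8660)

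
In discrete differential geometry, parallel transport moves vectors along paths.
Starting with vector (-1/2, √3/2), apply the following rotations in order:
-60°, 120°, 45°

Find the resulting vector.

Total rotation: (-60°) + 120° + 45° = 105°. Final vector: (-0.7071, -0.7071)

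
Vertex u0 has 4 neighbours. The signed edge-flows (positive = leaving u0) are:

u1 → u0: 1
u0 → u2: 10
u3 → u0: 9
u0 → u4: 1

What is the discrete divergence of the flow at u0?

Divergence = sum of outgoing flows = (-1) + 10 + (-9) + 1 = 1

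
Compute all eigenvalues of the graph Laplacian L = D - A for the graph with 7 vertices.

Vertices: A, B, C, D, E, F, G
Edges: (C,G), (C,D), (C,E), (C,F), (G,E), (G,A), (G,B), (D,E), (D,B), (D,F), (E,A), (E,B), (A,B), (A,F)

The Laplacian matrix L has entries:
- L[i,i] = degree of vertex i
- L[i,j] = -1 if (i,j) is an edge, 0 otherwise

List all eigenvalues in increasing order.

Degrees: deg(A) = 4, deg(B) = 4, deg(C) = 4, deg(D) = 4, deg(E) = 5, deg(F) = 3, deg(G) = 4.
L = D − A with rows/columns ordered (A, B, C, D, E, F, G):
  [ 4, -1,  0,  0, -1, -1, -1]
  [-1,  4,  0, -1, -1,  0, -1]
  [ 0,  0,  4, -1, -1, -1, -1]
  [ 0, -1, -1,  4, -1, -1,  0]
  [-1, -1, -1, -1,  5,  0, -1]
  [-1,  0, -1, -1,  0,  3,  0]
  [-1, -1, -1,  0, -1,  0,  4]
Characteristic polynomial: det(λI − L) = λ(λ² − 8λ + 14)(λ² − 10λ + 23)(λ − 4)(λ − 6).
Roots: λ = 0; (λ² − 8λ + 14) = 0 ⇒ λ = 4 ± √2 ≈ 2.5858, 5.4142; (λ² − 10λ + 23) = 0 ⇒ λ = 5 ± √2 ≈ 3.5858, 6.4142; (λ − 4) = 0 ⇒ λ = 4; (λ − 6) = 0 ⇒ λ = 6.
(Check: the roots sum (with multiplicity) to 28, matching trace L = Σdeg = 2·14 = 28.)
Laplacian eigenvalues (increasing order): [0.0, 2.5858, 3.5858, 4.0, 5.4142, 6.0, 6.4142]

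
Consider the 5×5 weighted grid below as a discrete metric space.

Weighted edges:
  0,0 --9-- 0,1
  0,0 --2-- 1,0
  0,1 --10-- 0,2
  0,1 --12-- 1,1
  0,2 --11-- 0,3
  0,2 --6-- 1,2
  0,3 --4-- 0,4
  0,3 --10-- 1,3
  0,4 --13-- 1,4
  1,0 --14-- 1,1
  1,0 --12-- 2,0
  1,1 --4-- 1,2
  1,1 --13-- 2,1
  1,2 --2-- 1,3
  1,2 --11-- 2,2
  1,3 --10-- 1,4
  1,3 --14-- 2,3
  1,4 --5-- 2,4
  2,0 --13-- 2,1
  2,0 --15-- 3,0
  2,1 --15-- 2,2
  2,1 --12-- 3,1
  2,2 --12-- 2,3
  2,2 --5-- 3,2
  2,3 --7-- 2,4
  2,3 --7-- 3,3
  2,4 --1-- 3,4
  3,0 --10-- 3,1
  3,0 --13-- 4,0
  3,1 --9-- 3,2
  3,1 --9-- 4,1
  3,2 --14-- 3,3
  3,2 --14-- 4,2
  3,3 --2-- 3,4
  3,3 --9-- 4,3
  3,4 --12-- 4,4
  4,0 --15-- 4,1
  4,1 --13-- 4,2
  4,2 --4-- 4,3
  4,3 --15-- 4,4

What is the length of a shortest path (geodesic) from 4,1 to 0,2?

Shortest path: 4,1 → 3,1 → 3,2 → 2,2 → 1,2 → 0,2, total weight = 40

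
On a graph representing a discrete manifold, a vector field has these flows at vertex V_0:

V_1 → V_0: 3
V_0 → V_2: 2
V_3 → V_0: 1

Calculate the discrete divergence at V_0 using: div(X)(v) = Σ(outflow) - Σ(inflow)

Divergence = sum of outgoing flows = (-3) + 2 + (-1) = -2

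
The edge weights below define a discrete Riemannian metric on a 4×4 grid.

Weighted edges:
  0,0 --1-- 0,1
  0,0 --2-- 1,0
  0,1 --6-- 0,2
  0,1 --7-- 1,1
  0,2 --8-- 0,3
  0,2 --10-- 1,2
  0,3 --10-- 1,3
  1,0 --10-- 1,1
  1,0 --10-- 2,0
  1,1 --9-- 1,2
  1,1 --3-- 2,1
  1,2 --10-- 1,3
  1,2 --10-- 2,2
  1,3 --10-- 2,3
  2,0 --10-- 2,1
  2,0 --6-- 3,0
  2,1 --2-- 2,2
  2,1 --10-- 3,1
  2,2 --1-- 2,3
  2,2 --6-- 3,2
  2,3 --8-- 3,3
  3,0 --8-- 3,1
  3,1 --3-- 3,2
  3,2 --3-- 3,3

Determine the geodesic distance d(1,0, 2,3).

Shortest path: 1,0 → 1,1 → 2,1 → 2,2 → 2,3, total weight = 16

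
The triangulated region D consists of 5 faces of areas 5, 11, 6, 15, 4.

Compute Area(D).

5 + 11 + 6 + 15 + 4 = 41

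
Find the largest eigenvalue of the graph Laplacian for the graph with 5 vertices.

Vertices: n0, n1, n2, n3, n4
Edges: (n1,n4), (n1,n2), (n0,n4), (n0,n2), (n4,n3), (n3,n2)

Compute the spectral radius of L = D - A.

Degrees: deg(n0) = 2, deg(n1) = 2, deg(n2) = 3, deg(n3) = 2, deg(n4) = 3.
L = D − A with rows/columns ordered (n0, n1, n2, n3, n4):
  [ 2,  0, -1,  0, -1]
  [ 0,  2, -1,  0, -1]
  [-1, -1,  3, -1,  0]
  [ 0,  0, -1,  2, -1]
  [-1, -1,  0, -1,  3]
Characteristic polynomial: det(λI − L) = λ(λ − 2)²(λ − 3)(λ − 5).
Roots: λ = 0; (λ − 2) = 0 ⇒ λ = 2 (multiplicity 2); (λ − 3) = 0 ⇒ λ = 3; (λ − 5) = 0 ⇒ λ = 5.
(Check: the roots sum (with multiplicity) to 12, matching trace L = Σdeg = 2·6 = 12.)
Laplacian eigenvalues: [0.0, 2.0, 2.0, 3.0, 5.0]. Largest eigenvalue (spectral radius) = 5.0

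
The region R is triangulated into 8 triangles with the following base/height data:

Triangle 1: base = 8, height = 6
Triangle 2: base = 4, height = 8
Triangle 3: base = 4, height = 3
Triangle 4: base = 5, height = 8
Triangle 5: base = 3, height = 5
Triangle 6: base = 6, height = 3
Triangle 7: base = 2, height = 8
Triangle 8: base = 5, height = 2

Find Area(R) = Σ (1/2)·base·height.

(1/2)×8×6 + (1/2)×4×8 + (1/2)×4×3 + (1/2)×5×8 + (1/2)×3×5 + (1/2)×6×3 + (1/2)×2×8 + (1/2)×5×2 = 95.5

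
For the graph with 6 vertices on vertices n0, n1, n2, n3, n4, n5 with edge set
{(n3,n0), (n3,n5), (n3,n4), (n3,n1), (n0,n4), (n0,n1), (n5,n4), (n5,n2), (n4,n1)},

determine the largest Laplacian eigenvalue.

Degrees: deg(n0) = 3, deg(n1) = 3, deg(n2) = 1, deg(n3) = 4, deg(n4) = 4, deg(n5) = 3.
L = D − A with rows/columns ordered (n0, n1, n2, n3, n4, n5):
  [ 3, -1,  0, -1, -1,  0]
  [-1,  3,  0, -1, -1,  0]
  [ 0,  0,  1,  0,  0, -1]
  [-1, -1,  0,  4, -1, -1]
  [-1, -1,  0, -1,  4, -1]
  [ 0,  0, -1, -1, -1,  3]
Characteristic polynomial: det(λI − L) = λ(λ² − 6λ + 4)(λ − 3)(λ − 4)(λ − 5).
Roots: λ = 0; (λ² − 6λ + 4) = 0 ⇒ λ = 3 ± √5 ≈ 0.7639, 5.2361; (λ − 3) = 0 ⇒ λ = 3; (λ − 4) = 0 ⇒ λ = 4; (λ − 5) = 0 ⇒ λ = 5.
(Check: the roots sum (with multiplicity) to 18, matching trace L = Σdeg = 2·9 = 18.)
Laplacian eigenvalues: [0.0, 0.7639, 3.0, 4.0, 5.0, 5.2361]. Largest eigenvalue (spectral radius) = 5.2361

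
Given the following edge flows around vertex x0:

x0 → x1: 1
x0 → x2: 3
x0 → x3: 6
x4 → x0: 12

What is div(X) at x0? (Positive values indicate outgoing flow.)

Divergence = sum of outgoing flows = 1 + 3 + 6 + (-12) = -2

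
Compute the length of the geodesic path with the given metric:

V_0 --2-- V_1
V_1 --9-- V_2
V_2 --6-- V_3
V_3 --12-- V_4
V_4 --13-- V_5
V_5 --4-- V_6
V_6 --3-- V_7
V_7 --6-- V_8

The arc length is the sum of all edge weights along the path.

Arc length = 2 + 9 + 6 + 12 + 13 + 4 + 3 + 6 = 55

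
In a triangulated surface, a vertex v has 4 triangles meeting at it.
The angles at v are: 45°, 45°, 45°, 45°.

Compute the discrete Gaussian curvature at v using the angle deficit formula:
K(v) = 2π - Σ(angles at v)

Sum of angles = 180°. K = 360° - 180° = 180° = π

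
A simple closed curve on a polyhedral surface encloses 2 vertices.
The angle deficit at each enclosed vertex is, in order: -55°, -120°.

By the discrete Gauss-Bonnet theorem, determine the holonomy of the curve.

Holonomy = total enclosed curvature = (-55°) + (-120°) = -175°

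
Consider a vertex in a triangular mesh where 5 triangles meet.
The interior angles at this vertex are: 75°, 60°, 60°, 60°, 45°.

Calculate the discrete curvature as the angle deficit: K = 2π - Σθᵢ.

Sum of angles = 300°. K = 360° - 300° = 60°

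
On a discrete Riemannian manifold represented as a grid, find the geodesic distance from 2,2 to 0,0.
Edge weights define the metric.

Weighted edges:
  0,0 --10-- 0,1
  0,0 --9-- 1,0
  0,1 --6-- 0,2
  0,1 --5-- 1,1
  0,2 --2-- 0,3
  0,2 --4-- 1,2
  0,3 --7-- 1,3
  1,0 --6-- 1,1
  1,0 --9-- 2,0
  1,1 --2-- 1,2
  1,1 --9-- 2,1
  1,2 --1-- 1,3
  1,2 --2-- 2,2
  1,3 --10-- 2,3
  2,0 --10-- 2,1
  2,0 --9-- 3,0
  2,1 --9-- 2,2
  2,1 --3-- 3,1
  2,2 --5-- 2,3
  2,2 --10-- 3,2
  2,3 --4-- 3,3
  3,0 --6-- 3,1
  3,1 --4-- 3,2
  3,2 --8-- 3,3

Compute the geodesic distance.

Shortest path: 2,2 → 1,2 → 1,1 → 0,1 → 0,0, total weight = 19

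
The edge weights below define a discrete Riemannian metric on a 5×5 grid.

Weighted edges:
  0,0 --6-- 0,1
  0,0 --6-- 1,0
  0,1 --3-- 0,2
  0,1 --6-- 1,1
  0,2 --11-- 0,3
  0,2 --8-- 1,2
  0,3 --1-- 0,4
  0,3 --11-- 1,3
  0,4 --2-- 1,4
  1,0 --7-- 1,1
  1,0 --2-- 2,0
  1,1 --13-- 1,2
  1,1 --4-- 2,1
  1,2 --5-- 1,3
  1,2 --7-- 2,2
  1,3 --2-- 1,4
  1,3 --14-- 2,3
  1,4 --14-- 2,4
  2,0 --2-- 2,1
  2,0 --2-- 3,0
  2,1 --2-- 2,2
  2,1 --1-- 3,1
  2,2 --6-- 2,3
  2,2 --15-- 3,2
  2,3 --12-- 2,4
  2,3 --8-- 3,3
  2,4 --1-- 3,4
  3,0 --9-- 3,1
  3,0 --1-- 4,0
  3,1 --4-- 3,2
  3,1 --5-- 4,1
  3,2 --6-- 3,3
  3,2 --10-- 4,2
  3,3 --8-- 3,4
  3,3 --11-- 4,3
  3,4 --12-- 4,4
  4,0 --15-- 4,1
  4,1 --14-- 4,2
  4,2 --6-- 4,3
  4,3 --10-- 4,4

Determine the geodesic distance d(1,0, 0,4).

Shortest path: 1,0 → 2,0 → 2,1 → 2,2 → 1,2 → 1,3 → 1,4 → 0,4, total weight = 22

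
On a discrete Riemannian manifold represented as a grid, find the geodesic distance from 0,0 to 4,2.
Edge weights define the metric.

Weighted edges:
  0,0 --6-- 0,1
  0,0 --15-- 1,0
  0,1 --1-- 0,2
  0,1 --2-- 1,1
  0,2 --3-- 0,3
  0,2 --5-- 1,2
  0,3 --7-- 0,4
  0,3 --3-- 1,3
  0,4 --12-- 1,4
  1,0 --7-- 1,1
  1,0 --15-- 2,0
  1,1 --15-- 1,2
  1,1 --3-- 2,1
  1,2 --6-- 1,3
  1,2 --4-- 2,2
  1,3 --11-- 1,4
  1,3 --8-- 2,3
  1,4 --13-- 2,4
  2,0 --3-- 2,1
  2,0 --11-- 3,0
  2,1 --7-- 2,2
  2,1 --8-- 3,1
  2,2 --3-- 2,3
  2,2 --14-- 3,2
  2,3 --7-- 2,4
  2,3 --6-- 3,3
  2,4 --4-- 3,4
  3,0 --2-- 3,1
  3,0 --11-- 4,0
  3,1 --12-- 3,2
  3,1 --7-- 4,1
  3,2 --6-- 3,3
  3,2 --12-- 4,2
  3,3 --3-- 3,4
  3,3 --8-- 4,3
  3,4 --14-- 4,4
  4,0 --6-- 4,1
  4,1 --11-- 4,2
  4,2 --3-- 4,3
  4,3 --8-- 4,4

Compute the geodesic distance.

Shortest path: 0,0 → 0,1 → 0,2 → 1,2 → 2,2 → 2,3 → 3,3 → 4,3 → 4,2, total weight = 36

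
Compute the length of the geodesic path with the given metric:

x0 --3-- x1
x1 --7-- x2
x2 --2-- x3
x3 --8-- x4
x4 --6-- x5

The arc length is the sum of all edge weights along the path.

Arc length = 3 + 7 + 2 + 8 + 6 = 26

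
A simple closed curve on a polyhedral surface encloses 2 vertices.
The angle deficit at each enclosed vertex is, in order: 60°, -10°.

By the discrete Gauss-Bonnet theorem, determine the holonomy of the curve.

Holonomy = total enclosed curvature = 60° + (-10°) = 50°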